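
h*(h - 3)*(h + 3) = h^3 - 9*h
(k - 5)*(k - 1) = k^2 - 6*k + 5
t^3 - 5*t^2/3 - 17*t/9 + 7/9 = (t - 7/3)*(t - 1/3)*(t + 1)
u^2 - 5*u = u*(u - 5)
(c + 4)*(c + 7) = c^2 + 11*c + 28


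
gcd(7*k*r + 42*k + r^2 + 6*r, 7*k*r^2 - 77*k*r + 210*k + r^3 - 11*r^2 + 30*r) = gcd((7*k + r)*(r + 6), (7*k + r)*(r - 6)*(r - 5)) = 7*k + r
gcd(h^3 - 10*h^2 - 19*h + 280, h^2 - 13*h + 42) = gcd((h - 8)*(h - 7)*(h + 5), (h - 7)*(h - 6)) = h - 7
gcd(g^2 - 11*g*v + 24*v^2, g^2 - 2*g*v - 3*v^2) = -g + 3*v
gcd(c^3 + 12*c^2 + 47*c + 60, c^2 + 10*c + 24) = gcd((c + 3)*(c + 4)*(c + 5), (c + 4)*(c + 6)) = c + 4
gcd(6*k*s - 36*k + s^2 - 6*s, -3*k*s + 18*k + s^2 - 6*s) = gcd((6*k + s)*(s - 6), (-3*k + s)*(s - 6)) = s - 6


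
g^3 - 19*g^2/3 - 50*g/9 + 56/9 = (g - 7)*(g - 2/3)*(g + 4/3)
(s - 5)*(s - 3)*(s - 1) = s^3 - 9*s^2 + 23*s - 15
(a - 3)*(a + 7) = a^2 + 4*a - 21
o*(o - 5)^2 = o^3 - 10*o^2 + 25*o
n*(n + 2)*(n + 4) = n^3 + 6*n^2 + 8*n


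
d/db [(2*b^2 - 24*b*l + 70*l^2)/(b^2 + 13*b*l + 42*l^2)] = 2*l*(25*b^2 + 14*b*l - 959*l^2)/(b^4 + 26*b^3*l + 253*b^2*l^2 + 1092*b*l^3 + 1764*l^4)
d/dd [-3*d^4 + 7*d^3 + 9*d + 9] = -12*d^3 + 21*d^2 + 9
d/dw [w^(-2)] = -2/w^3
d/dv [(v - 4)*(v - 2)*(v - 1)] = 3*v^2 - 14*v + 14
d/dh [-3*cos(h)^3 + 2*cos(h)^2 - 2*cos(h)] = (9*cos(h)^2 - 4*cos(h) + 2)*sin(h)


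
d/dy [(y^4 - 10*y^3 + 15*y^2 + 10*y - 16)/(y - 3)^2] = 2*(y^4 - 11*y^3 + 45*y^2 - 50*y + 1)/(y^3 - 9*y^2 + 27*y - 27)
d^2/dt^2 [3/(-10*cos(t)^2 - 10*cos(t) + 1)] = 30*(40*sin(t)^4 - 34*sin(t)^2 - 73*cos(t)/2 + 15*cos(3*t)/2 - 28)/(-10*sin(t)^2 + 10*cos(t) + 9)^3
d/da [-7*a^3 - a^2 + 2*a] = -21*a^2 - 2*a + 2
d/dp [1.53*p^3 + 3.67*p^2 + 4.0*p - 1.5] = 4.59*p^2 + 7.34*p + 4.0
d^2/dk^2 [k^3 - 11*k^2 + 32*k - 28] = 6*k - 22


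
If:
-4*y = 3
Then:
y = -3/4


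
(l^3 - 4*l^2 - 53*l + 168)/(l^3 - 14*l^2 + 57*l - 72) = (l + 7)/(l - 3)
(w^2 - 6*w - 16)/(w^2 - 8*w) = (w + 2)/w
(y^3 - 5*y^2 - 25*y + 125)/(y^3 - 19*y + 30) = (y^2 - 10*y + 25)/(y^2 - 5*y + 6)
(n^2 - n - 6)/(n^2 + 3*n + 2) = (n - 3)/(n + 1)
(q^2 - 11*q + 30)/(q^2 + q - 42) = (q - 5)/(q + 7)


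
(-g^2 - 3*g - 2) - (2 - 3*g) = -g^2 - 4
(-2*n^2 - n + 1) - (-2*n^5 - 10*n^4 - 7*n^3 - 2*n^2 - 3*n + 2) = 2*n^5 + 10*n^4 + 7*n^3 + 2*n - 1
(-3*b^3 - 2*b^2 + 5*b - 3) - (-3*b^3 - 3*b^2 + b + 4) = b^2 + 4*b - 7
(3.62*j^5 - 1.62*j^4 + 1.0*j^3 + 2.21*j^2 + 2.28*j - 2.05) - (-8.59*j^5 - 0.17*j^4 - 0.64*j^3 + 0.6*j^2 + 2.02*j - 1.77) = 12.21*j^5 - 1.45*j^4 + 1.64*j^3 + 1.61*j^2 + 0.26*j - 0.28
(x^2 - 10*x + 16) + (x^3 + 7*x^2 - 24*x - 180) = x^3 + 8*x^2 - 34*x - 164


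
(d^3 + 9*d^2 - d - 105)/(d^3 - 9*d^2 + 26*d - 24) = (d^2 + 12*d + 35)/(d^2 - 6*d + 8)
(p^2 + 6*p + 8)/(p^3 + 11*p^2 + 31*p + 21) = (p^2 + 6*p + 8)/(p^3 + 11*p^2 + 31*p + 21)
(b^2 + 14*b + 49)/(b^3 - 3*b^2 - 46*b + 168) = (b + 7)/(b^2 - 10*b + 24)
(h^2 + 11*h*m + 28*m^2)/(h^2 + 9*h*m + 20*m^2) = (h + 7*m)/(h + 5*m)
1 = 1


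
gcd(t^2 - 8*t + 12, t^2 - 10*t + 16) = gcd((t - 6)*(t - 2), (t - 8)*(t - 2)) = t - 2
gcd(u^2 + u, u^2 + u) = u^2 + u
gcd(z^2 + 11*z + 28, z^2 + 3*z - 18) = 1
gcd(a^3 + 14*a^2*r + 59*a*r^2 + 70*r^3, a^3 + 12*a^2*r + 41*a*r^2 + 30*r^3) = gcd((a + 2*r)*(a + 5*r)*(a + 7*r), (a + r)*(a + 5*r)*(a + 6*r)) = a + 5*r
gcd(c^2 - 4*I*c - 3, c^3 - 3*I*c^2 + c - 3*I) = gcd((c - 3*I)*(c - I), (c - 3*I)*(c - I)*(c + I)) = c^2 - 4*I*c - 3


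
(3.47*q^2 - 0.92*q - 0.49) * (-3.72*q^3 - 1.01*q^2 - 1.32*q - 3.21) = -12.9084*q^5 - 0.0823*q^4 - 1.8284*q^3 - 9.4294*q^2 + 3.6*q + 1.5729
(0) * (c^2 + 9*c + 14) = 0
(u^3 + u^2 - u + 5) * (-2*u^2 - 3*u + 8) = -2*u^5 - 5*u^4 + 7*u^3 + u^2 - 23*u + 40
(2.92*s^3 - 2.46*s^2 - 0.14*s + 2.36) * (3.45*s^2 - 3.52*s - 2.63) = 10.074*s^5 - 18.7654*s^4 + 0.496600000000001*s^3 + 15.1046*s^2 - 7.939*s - 6.2068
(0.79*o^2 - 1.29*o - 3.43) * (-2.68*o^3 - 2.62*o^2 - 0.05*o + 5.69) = -2.1172*o^5 + 1.3874*o^4 + 12.5327*o^3 + 13.5462*o^2 - 7.1686*o - 19.5167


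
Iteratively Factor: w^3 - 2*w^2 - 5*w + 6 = (w - 1)*(w^2 - w - 6) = (w - 1)*(w + 2)*(w - 3)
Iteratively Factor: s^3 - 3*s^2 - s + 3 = (s - 3)*(s^2 - 1) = (s - 3)*(s + 1)*(s - 1)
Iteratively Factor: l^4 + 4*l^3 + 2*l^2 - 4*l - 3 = (l - 1)*(l^3 + 5*l^2 + 7*l + 3) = (l - 1)*(l + 1)*(l^2 + 4*l + 3) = (l - 1)*(l + 1)*(l + 3)*(l + 1)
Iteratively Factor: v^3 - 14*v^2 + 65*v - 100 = (v - 5)*(v^2 - 9*v + 20) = (v - 5)*(v - 4)*(v - 5)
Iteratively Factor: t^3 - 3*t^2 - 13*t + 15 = (t - 1)*(t^2 - 2*t - 15) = (t - 5)*(t - 1)*(t + 3)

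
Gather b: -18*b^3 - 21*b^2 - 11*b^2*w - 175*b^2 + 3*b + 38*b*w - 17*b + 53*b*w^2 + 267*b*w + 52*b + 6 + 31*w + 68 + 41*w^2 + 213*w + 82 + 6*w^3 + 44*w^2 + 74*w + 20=-18*b^3 + b^2*(-11*w - 196) + b*(53*w^2 + 305*w + 38) + 6*w^3 + 85*w^2 + 318*w + 176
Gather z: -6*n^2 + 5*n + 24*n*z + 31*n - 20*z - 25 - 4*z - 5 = -6*n^2 + 36*n + z*(24*n - 24) - 30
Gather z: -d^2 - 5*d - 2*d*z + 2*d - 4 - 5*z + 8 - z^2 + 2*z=-d^2 - 3*d - z^2 + z*(-2*d - 3) + 4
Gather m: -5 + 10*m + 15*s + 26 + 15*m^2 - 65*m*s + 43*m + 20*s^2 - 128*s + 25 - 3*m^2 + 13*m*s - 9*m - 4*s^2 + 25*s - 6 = 12*m^2 + m*(44 - 52*s) + 16*s^2 - 88*s + 40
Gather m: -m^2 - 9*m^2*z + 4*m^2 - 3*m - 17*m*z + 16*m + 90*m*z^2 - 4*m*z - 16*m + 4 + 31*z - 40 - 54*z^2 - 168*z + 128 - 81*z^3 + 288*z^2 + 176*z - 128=m^2*(3 - 9*z) + m*(90*z^2 - 21*z - 3) - 81*z^3 + 234*z^2 + 39*z - 36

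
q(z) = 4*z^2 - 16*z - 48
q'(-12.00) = -112.00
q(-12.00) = 720.00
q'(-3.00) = -40.00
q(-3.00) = 36.00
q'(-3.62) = -44.96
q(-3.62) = 62.34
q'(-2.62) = -36.96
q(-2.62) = 21.38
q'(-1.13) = -25.04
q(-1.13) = -24.81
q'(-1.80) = -30.40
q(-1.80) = -6.24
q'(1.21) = -6.32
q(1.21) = -61.50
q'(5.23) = 25.84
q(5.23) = -22.27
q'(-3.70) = -45.60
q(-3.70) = 65.96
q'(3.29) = 10.32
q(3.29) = -57.34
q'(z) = 8*z - 16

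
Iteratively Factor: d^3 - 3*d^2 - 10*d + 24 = (d - 2)*(d^2 - d - 12) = (d - 4)*(d - 2)*(d + 3)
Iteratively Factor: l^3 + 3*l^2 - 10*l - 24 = (l + 4)*(l^2 - l - 6) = (l + 2)*(l + 4)*(l - 3)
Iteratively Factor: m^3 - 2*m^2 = (m)*(m^2 - 2*m) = m*(m - 2)*(m)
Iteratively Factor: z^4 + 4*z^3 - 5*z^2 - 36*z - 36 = (z + 2)*(z^3 + 2*z^2 - 9*z - 18) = (z - 3)*(z + 2)*(z^2 + 5*z + 6) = (z - 3)*(z + 2)^2*(z + 3)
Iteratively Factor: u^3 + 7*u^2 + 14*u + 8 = (u + 1)*(u^2 + 6*u + 8) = (u + 1)*(u + 2)*(u + 4)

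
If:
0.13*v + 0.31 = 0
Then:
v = -2.38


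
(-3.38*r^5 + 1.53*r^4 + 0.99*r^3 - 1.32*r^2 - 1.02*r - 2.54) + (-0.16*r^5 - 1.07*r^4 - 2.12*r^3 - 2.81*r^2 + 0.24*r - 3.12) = -3.54*r^5 + 0.46*r^4 - 1.13*r^3 - 4.13*r^2 - 0.78*r - 5.66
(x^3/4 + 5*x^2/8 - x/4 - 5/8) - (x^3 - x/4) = -3*x^3/4 + 5*x^2/8 - 5/8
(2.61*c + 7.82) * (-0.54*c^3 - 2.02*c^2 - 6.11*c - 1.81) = -1.4094*c^4 - 9.495*c^3 - 31.7435*c^2 - 52.5043*c - 14.1542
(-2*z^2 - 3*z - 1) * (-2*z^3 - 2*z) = 4*z^5 + 6*z^4 + 6*z^3 + 6*z^2 + 2*z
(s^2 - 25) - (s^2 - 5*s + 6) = 5*s - 31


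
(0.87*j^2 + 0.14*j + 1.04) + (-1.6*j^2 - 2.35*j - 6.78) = -0.73*j^2 - 2.21*j - 5.74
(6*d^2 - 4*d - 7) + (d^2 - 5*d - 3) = 7*d^2 - 9*d - 10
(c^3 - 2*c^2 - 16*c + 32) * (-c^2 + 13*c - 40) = -c^5 + 15*c^4 - 50*c^3 - 160*c^2 + 1056*c - 1280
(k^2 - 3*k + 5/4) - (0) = k^2 - 3*k + 5/4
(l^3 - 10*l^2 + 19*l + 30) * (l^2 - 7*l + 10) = l^5 - 17*l^4 + 99*l^3 - 203*l^2 - 20*l + 300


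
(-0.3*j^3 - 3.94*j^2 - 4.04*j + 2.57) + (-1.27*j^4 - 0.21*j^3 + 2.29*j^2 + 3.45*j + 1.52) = -1.27*j^4 - 0.51*j^3 - 1.65*j^2 - 0.59*j + 4.09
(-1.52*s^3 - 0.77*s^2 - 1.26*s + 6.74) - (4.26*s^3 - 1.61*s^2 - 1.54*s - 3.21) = -5.78*s^3 + 0.84*s^2 + 0.28*s + 9.95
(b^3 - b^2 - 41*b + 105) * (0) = 0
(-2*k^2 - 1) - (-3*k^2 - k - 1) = k^2 + k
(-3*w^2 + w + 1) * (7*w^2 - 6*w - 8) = -21*w^4 + 25*w^3 + 25*w^2 - 14*w - 8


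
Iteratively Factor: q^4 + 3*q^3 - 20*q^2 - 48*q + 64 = (q + 4)*(q^3 - q^2 - 16*q + 16) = (q + 4)^2*(q^2 - 5*q + 4) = (q - 4)*(q + 4)^2*(q - 1)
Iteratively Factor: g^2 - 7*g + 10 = (g - 5)*(g - 2)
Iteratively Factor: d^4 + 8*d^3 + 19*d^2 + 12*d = (d)*(d^3 + 8*d^2 + 19*d + 12) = d*(d + 1)*(d^2 + 7*d + 12) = d*(d + 1)*(d + 3)*(d + 4)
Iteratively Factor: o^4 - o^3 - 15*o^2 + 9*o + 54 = (o - 3)*(o^3 + 2*o^2 - 9*o - 18) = (o - 3)*(o + 2)*(o^2 - 9) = (o - 3)*(o + 2)*(o + 3)*(o - 3)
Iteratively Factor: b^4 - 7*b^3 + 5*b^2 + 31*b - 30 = (b - 5)*(b^3 - 2*b^2 - 5*b + 6) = (b - 5)*(b - 1)*(b^2 - b - 6) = (b - 5)*(b - 3)*(b - 1)*(b + 2)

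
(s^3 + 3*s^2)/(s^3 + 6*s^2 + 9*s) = s/(s + 3)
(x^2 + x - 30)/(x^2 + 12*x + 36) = (x - 5)/(x + 6)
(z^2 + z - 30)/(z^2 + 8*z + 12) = (z - 5)/(z + 2)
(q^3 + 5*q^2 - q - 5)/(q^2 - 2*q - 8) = (-q^3 - 5*q^2 + q + 5)/(-q^2 + 2*q + 8)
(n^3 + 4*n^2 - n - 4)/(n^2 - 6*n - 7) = (n^2 + 3*n - 4)/(n - 7)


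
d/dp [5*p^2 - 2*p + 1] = 10*p - 2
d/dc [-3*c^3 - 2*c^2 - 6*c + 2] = -9*c^2 - 4*c - 6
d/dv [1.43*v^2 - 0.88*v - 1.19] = 2.86*v - 0.88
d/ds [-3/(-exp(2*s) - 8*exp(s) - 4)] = 6*(-exp(s) - 4)*exp(s)/(exp(2*s) + 8*exp(s) + 4)^2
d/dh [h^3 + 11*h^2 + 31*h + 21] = 3*h^2 + 22*h + 31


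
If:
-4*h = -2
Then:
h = 1/2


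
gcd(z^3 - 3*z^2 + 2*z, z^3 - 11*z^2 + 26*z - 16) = z^2 - 3*z + 2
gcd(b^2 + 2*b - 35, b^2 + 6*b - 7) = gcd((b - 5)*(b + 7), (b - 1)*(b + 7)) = b + 7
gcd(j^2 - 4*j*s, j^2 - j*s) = j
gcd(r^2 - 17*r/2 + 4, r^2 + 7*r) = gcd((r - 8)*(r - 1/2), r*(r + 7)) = 1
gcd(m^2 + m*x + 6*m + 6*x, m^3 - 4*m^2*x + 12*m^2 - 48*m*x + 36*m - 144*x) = m + 6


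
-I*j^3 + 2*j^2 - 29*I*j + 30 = (j - 5*I)*(j + 6*I)*(-I*j + 1)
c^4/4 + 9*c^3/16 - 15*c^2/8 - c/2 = c*(c/4 + 1)*(c - 2)*(c + 1/4)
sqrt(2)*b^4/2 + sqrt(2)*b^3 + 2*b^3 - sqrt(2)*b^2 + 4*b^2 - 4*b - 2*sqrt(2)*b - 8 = (b + 2)*(b - sqrt(2))*(b + 2*sqrt(2))*(sqrt(2)*b/2 + 1)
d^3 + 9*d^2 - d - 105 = (d - 3)*(d + 5)*(d + 7)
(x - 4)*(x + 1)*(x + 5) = x^3 + 2*x^2 - 19*x - 20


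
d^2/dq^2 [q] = 0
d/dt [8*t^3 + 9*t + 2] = 24*t^2 + 9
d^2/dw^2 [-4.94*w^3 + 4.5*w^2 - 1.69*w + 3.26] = 9.0 - 29.64*w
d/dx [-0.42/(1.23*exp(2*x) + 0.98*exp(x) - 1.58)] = (1.0332*exp(x) + 0.4116)*exp(x)/(1.23*exp(2*x) + 0.98*exp(x) - 1.58)^2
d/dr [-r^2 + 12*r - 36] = 12 - 2*r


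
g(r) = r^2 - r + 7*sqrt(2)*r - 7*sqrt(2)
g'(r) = 2*r - 1 + 7*sqrt(2)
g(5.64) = 72.10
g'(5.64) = 20.18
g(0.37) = -6.47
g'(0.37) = 9.64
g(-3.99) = -29.49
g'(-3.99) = 0.92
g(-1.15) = -18.81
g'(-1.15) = 6.60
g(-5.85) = -27.74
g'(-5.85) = -2.80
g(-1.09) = -18.41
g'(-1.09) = 6.72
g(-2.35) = -25.29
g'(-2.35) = 4.20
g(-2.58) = -26.20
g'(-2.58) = 3.74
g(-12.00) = 27.31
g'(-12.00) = -15.10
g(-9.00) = -8.99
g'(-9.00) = -9.10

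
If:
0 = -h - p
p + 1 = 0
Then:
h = 1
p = -1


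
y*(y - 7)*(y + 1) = y^3 - 6*y^2 - 7*y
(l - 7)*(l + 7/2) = l^2 - 7*l/2 - 49/2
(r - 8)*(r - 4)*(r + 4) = r^3 - 8*r^2 - 16*r + 128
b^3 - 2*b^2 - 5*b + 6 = (b - 3)*(b - 1)*(b + 2)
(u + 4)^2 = u^2 + 8*u + 16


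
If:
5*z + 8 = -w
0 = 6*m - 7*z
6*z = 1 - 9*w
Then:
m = -511/234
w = 53/39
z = -73/39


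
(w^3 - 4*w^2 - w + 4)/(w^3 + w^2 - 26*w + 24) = (w + 1)/(w + 6)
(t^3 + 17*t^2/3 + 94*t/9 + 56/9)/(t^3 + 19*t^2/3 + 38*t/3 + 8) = (t + 7/3)/(t + 3)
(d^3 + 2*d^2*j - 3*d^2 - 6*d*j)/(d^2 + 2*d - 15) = d*(d + 2*j)/(d + 5)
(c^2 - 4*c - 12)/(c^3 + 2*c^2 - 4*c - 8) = (c - 6)/(c^2 - 4)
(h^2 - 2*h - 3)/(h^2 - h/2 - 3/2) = 2*(h - 3)/(2*h - 3)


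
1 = 1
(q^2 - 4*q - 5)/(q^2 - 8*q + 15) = (q + 1)/(q - 3)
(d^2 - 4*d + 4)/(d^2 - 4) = (d - 2)/(d + 2)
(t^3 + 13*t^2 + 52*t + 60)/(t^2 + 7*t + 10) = t + 6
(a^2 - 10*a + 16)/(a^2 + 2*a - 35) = (a^2 - 10*a + 16)/(a^2 + 2*a - 35)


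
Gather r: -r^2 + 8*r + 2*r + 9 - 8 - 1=-r^2 + 10*r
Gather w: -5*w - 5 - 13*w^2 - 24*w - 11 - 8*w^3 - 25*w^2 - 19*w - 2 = -8*w^3 - 38*w^2 - 48*w - 18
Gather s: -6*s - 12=-6*s - 12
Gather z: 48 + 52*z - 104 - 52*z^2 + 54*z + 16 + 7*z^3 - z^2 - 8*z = 7*z^3 - 53*z^2 + 98*z - 40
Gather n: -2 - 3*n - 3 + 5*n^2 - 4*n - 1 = 5*n^2 - 7*n - 6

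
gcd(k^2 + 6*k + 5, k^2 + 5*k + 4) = k + 1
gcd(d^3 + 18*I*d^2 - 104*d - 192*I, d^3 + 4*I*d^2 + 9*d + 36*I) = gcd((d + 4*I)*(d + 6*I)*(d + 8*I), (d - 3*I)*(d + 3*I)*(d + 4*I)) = d + 4*I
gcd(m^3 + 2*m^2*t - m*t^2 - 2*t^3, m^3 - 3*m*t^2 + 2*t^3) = -m^2 - m*t + 2*t^2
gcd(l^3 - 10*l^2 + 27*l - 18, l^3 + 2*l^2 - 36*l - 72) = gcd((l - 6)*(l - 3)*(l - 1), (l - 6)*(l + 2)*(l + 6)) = l - 6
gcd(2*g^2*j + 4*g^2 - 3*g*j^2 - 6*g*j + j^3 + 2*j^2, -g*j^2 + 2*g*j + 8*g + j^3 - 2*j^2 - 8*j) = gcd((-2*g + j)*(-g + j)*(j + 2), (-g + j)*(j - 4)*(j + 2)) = g*j + 2*g - j^2 - 2*j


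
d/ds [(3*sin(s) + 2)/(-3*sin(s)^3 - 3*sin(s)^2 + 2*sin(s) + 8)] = (18*sin(s)^3 + 27*sin(s)^2 + 12*sin(s) + 20)*cos(s)/(3*sin(s)^3 + 3*sin(s)^2 - 2*sin(s) - 8)^2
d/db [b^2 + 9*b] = 2*b + 9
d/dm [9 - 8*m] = -8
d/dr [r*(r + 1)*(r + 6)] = 3*r^2 + 14*r + 6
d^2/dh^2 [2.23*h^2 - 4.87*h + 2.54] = 4.46000000000000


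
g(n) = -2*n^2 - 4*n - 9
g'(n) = -4*n - 4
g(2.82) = -36.18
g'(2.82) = -15.28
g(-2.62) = -12.25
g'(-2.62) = 6.48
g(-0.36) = -7.82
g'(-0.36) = -2.56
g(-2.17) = -9.74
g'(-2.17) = 4.68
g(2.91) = -37.58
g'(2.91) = -15.64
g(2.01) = -25.12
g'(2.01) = -12.04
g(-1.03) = -7.00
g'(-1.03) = 0.12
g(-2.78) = -13.34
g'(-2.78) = 7.12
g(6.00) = -105.00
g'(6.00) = -28.00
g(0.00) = -9.00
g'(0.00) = -4.00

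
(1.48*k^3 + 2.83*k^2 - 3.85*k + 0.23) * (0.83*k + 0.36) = 1.2284*k^4 + 2.8817*k^3 - 2.1767*k^2 - 1.1951*k + 0.0828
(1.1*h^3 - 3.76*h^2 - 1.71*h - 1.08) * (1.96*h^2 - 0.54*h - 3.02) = 2.156*h^5 - 7.9636*h^4 - 4.6432*h^3 + 10.1618*h^2 + 5.7474*h + 3.2616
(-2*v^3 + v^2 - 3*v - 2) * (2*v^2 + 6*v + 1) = -4*v^5 - 10*v^4 - 2*v^3 - 21*v^2 - 15*v - 2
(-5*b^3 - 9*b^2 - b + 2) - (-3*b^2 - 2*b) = -5*b^3 - 6*b^2 + b + 2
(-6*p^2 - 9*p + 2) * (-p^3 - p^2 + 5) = 6*p^5 + 15*p^4 + 7*p^3 - 32*p^2 - 45*p + 10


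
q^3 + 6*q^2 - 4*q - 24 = (q - 2)*(q + 2)*(q + 6)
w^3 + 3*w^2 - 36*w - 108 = (w - 6)*(w + 3)*(w + 6)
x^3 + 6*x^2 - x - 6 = (x - 1)*(x + 1)*(x + 6)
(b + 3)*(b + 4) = b^2 + 7*b + 12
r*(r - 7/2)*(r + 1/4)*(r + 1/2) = r^4 - 11*r^3/4 - 5*r^2/2 - 7*r/16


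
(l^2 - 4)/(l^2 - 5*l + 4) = (l^2 - 4)/(l^2 - 5*l + 4)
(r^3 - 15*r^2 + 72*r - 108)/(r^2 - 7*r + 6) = (r^2 - 9*r + 18)/(r - 1)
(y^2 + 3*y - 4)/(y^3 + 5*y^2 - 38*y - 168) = (y - 1)/(y^2 + y - 42)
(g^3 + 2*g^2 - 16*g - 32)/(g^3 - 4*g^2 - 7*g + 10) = (g^2 - 16)/(g^2 - 6*g + 5)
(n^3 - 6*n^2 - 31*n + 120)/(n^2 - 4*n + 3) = (n^2 - 3*n - 40)/(n - 1)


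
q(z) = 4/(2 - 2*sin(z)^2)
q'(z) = 16*sin(z)*cos(z)/(2 - 2*sin(z)^2)^2 = 4*sin(z)/cos(z)^3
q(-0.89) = 5.05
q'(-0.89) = -12.47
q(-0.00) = 2.00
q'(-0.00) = 0.00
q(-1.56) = 17159.11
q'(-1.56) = -3178571.06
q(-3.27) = 2.03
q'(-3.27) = -0.53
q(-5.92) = 2.29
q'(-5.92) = 1.74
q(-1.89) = 20.31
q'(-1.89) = 122.90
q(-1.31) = 30.08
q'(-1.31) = -225.43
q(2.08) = 8.42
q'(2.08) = -30.15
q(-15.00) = 3.47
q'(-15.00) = 5.93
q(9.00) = 2.41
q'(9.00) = -2.18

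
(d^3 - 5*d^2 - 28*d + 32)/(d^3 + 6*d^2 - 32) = (d^2 - 9*d + 8)/(d^2 + 2*d - 8)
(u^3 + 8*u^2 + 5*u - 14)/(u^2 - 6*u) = (u^3 + 8*u^2 + 5*u - 14)/(u*(u - 6))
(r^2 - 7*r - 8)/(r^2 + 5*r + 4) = (r - 8)/(r + 4)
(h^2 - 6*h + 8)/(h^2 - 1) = (h^2 - 6*h + 8)/(h^2 - 1)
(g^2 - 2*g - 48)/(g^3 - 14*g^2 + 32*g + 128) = (g + 6)/(g^2 - 6*g - 16)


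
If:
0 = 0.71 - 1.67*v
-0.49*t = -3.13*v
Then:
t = 2.72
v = 0.43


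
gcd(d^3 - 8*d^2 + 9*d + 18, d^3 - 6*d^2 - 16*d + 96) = d - 6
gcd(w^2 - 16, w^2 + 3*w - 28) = w - 4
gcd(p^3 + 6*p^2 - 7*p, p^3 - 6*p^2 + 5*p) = p^2 - p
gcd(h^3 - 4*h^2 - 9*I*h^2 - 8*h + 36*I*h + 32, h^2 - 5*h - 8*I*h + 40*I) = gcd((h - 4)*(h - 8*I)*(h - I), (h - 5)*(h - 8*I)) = h - 8*I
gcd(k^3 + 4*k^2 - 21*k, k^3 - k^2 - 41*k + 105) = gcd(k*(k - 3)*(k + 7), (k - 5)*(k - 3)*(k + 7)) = k^2 + 4*k - 21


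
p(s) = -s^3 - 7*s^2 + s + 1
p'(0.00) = 1.00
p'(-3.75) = 11.31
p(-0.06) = 0.92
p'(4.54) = -124.39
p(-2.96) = -37.36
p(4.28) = -201.35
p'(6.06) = -194.01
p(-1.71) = -16.18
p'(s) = -3*s^2 - 14*s + 1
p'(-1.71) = 16.17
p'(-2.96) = 16.16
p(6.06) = -472.55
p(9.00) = -1286.00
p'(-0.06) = 1.83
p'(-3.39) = 13.98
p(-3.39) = -43.88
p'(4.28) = -113.88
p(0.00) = 1.00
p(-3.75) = -48.45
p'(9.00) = -368.00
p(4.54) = -232.32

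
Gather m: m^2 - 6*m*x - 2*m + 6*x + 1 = m^2 + m*(-6*x - 2) + 6*x + 1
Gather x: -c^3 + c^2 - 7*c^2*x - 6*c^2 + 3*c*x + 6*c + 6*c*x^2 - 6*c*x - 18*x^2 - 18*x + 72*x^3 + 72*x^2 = -c^3 - 5*c^2 + 6*c + 72*x^3 + x^2*(6*c + 54) + x*(-7*c^2 - 3*c - 18)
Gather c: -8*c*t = -8*c*t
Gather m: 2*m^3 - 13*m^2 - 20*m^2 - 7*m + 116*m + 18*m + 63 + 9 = 2*m^3 - 33*m^2 + 127*m + 72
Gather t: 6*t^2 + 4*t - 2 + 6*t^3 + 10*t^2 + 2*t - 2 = 6*t^3 + 16*t^2 + 6*t - 4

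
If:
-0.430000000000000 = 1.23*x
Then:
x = -0.35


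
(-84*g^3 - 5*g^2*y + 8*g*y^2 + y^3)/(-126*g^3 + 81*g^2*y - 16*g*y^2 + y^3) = (28*g^2 + 11*g*y + y^2)/(42*g^2 - 13*g*y + y^2)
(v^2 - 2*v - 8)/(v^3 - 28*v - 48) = (v - 4)/(v^2 - 2*v - 24)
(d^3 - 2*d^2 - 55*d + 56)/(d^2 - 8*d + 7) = (d^2 - d - 56)/(d - 7)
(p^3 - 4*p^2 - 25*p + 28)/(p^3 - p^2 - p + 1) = (p^2 - 3*p - 28)/(p^2 - 1)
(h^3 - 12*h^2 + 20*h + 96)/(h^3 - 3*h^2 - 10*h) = (h^2 - 14*h + 48)/(h*(h - 5))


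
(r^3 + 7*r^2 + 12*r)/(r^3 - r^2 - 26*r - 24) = r*(r + 3)/(r^2 - 5*r - 6)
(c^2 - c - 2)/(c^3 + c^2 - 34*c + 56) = (c + 1)/(c^2 + 3*c - 28)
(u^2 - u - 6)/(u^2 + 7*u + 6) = (u^2 - u - 6)/(u^2 + 7*u + 6)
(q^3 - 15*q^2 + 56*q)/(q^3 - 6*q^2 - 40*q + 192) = q*(q - 7)/(q^2 + 2*q - 24)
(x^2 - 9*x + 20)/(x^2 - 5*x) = (x - 4)/x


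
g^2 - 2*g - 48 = (g - 8)*(g + 6)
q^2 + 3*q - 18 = (q - 3)*(q + 6)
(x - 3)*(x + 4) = x^2 + x - 12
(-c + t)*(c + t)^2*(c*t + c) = -c^4*t - c^4 - c^3*t^2 - c^3*t + c^2*t^3 + c^2*t^2 + c*t^4 + c*t^3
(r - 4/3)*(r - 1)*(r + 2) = r^3 - r^2/3 - 10*r/3 + 8/3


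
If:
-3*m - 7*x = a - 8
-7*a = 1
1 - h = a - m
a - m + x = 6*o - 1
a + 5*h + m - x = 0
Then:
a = -1/7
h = 16/35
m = -24/35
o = 1/2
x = 51/35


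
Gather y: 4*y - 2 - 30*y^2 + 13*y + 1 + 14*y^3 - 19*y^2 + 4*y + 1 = 14*y^3 - 49*y^2 + 21*y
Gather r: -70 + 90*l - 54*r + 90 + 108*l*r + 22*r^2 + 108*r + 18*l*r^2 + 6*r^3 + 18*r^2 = 90*l + 6*r^3 + r^2*(18*l + 40) + r*(108*l + 54) + 20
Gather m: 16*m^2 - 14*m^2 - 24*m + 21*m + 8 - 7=2*m^2 - 3*m + 1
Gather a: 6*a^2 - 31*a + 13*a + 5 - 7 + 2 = 6*a^2 - 18*a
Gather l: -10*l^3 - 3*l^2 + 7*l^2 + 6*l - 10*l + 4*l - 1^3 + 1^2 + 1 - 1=-10*l^3 + 4*l^2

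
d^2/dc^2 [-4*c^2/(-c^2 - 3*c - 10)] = 8*(-3*c^3 - 30*c^2 + 100)/(c^6 + 9*c^5 + 57*c^4 + 207*c^3 + 570*c^2 + 900*c + 1000)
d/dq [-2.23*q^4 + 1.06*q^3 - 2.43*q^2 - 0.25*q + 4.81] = -8.92*q^3 + 3.18*q^2 - 4.86*q - 0.25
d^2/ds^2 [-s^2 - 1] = -2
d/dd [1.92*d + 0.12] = 1.92000000000000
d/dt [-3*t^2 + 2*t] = 2 - 6*t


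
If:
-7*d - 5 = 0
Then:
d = -5/7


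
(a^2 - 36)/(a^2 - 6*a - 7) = (36 - a^2)/(-a^2 + 6*a + 7)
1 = 1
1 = 1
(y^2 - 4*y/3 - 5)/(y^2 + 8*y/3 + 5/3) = (y - 3)/(y + 1)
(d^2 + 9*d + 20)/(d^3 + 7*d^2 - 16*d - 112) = (d + 5)/(d^2 + 3*d - 28)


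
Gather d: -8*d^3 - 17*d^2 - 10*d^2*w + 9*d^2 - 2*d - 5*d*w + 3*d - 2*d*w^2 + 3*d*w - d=-8*d^3 + d^2*(-10*w - 8) + d*(-2*w^2 - 2*w)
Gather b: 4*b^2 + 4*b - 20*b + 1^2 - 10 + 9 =4*b^2 - 16*b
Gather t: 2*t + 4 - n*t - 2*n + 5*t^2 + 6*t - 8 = -2*n + 5*t^2 + t*(8 - n) - 4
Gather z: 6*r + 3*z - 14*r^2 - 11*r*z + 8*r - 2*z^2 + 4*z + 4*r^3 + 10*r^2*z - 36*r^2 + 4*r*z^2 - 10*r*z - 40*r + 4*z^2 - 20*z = 4*r^3 - 50*r^2 - 26*r + z^2*(4*r + 2) + z*(10*r^2 - 21*r - 13)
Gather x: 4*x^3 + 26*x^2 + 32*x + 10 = 4*x^3 + 26*x^2 + 32*x + 10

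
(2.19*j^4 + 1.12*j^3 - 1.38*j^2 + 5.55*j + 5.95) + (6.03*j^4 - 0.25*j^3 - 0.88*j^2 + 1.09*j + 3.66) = 8.22*j^4 + 0.87*j^3 - 2.26*j^2 + 6.64*j + 9.61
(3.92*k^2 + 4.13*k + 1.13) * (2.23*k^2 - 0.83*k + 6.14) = 8.7416*k^4 + 5.9563*k^3 + 23.1608*k^2 + 24.4203*k + 6.9382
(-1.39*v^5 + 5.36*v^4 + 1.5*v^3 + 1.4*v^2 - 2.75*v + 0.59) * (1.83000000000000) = -2.5437*v^5 + 9.8088*v^4 + 2.745*v^3 + 2.562*v^2 - 5.0325*v + 1.0797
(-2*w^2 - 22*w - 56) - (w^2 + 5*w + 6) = -3*w^2 - 27*w - 62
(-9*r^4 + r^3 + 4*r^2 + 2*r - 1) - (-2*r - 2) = -9*r^4 + r^3 + 4*r^2 + 4*r + 1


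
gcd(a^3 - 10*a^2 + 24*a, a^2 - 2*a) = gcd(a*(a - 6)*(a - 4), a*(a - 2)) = a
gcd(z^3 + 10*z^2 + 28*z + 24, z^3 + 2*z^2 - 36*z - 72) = z^2 + 8*z + 12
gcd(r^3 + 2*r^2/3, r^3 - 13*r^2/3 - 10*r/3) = r^2 + 2*r/3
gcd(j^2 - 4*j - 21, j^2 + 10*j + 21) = j + 3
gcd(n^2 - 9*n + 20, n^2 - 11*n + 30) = n - 5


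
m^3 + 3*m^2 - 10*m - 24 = (m - 3)*(m + 2)*(m + 4)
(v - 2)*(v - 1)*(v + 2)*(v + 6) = v^4 + 5*v^3 - 10*v^2 - 20*v + 24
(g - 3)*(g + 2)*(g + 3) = g^3 + 2*g^2 - 9*g - 18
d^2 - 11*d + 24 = (d - 8)*(d - 3)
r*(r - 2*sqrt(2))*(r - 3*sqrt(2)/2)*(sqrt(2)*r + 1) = sqrt(2)*r^4 - 6*r^3 + 5*sqrt(2)*r^2/2 + 6*r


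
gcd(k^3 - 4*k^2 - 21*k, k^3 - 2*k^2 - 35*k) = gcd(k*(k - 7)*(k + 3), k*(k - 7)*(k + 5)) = k^2 - 7*k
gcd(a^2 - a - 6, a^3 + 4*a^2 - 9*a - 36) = a - 3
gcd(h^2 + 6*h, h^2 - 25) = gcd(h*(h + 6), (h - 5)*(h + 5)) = 1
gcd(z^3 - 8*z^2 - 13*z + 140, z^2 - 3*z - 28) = z^2 - 3*z - 28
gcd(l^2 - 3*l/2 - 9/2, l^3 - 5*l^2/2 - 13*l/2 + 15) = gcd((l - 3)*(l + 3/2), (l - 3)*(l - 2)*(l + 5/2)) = l - 3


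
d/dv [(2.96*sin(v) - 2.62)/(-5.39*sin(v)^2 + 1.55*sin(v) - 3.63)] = (15.9544*sin(v)^2 - 28.2436*sin(v) - 6.6838)*cos(v)/(29.0521*sin(v)^4 - 16.709*sin(v)^3 + 41.5339*sin(v)^2 - 11.253*sin(v) + 13.1769)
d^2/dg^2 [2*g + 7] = 0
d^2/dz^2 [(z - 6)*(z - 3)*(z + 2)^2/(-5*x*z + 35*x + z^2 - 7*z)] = 2*(-(z - 6)*(z - 3)*(z + 2)^2*(5*x - 2*z + 7)^2 + (z + 2)*(5*x*z - 35*x - z^2 + 7*z)*(-(z - 6)*(z - 3)*(z + 2) + 2*(z - 6)*(z - 3)*(5*x - 2*z + 7) + (z - 6)*(z + 2)*(5*x - 2*z + 7) + (z - 3)*(z + 2)*(5*x - 2*z + 7)) - (5*x*z - 35*x - z^2 + 7*z)^2*((z - 6)*(z - 3) + 2*(z - 6)*(z + 2) + 2*(z - 3)*(z + 2) + (z + 2)^2))/(5*x*z - 35*x - z^2 + 7*z)^3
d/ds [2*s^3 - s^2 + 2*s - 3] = 6*s^2 - 2*s + 2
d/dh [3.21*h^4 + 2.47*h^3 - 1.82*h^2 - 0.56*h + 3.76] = 12.84*h^3 + 7.41*h^2 - 3.64*h - 0.56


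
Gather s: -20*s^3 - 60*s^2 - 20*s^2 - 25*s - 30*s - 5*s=-20*s^3 - 80*s^2 - 60*s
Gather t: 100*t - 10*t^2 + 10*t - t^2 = -11*t^2 + 110*t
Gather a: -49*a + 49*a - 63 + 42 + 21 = 0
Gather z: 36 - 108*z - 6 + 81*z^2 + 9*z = 81*z^2 - 99*z + 30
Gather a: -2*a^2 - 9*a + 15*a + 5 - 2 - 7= -2*a^2 + 6*a - 4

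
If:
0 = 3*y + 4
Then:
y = -4/3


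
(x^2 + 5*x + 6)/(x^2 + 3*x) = (x + 2)/x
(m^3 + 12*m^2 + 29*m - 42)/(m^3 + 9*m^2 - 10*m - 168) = (m - 1)/(m - 4)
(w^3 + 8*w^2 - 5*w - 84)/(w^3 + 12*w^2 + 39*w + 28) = (w - 3)/(w + 1)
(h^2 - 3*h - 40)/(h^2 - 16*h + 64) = (h + 5)/(h - 8)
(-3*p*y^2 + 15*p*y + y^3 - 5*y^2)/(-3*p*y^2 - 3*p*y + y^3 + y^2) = (y - 5)/(y + 1)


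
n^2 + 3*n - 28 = (n - 4)*(n + 7)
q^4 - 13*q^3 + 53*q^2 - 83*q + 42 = (q - 7)*(q - 3)*(q - 2)*(q - 1)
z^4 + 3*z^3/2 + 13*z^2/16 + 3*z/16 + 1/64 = (z + 1/4)^2*(z + 1/2)^2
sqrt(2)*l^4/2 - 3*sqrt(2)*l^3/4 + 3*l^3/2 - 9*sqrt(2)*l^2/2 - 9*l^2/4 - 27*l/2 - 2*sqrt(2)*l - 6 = (l - 4)*(l + 1/2)*(l + 3*sqrt(2)/2)*(sqrt(2)*l/2 + sqrt(2))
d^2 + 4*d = d*(d + 4)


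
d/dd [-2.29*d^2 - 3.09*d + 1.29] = -4.58*d - 3.09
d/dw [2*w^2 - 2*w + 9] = 4*w - 2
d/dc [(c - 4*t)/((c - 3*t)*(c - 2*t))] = ((-c + 4*t)*(c - 3*t) + (-c + 4*t)*(c - 2*t) + (c - 3*t)*(c - 2*t))/((c - 3*t)^2*(c - 2*t)^2)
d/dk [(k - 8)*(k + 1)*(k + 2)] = 3*k^2 - 10*k - 22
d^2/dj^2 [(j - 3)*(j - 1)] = 2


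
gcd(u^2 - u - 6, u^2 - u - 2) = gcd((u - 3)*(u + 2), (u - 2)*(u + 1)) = 1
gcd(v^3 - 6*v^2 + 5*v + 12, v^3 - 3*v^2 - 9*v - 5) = v + 1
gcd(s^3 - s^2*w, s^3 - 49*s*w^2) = s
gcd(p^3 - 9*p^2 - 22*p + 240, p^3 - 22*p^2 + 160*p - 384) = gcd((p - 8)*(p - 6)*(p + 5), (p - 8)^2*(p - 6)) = p^2 - 14*p + 48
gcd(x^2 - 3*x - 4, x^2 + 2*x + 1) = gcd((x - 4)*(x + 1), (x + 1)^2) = x + 1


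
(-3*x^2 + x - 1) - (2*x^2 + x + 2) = -5*x^2 - 3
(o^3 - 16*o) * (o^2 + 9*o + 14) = o^5 + 9*o^4 - 2*o^3 - 144*o^2 - 224*o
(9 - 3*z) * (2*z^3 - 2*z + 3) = -6*z^4 + 18*z^3 + 6*z^2 - 27*z + 27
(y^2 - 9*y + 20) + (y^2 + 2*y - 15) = 2*y^2 - 7*y + 5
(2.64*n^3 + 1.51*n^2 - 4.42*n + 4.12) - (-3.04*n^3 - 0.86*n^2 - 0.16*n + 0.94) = 5.68*n^3 + 2.37*n^2 - 4.26*n + 3.18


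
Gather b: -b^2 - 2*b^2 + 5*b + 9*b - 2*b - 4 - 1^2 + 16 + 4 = -3*b^2 + 12*b + 15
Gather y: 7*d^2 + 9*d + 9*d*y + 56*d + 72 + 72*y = 7*d^2 + 65*d + y*(9*d + 72) + 72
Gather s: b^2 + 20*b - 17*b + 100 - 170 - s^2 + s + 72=b^2 + 3*b - s^2 + s + 2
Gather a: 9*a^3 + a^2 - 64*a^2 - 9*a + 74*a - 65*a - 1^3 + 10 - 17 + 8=9*a^3 - 63*a^2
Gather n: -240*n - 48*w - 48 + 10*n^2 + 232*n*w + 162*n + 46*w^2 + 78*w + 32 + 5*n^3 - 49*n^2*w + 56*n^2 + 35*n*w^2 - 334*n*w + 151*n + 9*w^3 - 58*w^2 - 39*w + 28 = 5*n^3 + n^2*(66 - 49*w) + n*(35*w^2 - 102*w + 73) + 9*w^3 - 12*w^2 - 9*w + 12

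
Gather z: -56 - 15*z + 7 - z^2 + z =-z^2 - 14*z - 49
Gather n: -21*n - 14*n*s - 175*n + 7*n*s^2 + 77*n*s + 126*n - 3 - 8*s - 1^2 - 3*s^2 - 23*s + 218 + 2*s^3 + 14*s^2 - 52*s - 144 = n*(7*s^2 + 63*s - 70) + 2*s^3 + 11*s^2 - 83*s + 70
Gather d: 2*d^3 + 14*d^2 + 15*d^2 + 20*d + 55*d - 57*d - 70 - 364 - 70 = 2*d^3 + 29*d^2 + 18*d - 504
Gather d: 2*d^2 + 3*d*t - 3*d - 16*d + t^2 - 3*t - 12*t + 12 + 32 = 2*d^2 + d*(3*t - 19) + t^2 - 15*t + 44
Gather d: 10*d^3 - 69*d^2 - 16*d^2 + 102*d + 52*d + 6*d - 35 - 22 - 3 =10*d^3 - 85*d^2 + 160*d - 60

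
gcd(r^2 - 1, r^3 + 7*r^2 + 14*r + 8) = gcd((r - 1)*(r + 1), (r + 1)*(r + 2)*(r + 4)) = r + 1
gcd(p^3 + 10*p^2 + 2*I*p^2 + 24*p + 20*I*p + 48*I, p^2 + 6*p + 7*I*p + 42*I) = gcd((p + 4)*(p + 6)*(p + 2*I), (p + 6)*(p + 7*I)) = p + 6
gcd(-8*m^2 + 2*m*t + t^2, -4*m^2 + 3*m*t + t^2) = 4*m + t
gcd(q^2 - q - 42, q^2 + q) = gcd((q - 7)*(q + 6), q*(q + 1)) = 1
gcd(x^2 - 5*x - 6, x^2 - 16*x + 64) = 1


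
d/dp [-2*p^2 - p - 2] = -4*p - 1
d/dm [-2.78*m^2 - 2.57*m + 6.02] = -5.56*m - 2.57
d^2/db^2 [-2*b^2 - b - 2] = -4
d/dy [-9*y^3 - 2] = -27*y^2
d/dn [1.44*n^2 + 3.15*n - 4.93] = 2.88*n + 3.15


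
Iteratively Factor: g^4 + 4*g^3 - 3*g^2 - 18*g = (g)*(g^3 + 4*g^2 - 3*g - 18) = g*(g - 2)*(g^2 + 6*g + 9) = g*(g - 2)*(g + 3)*(g + 3)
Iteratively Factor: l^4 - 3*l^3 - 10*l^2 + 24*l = (l)*(l^3 - 3*l^2 - 10*l + 24) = l*(l - 2)*(l^2 - l - 12) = l*(l - 4)*(l - 2)*(l + 3)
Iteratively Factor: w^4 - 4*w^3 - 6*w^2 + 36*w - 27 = (w + 3)*(w^3 - 7*w^2 + 15*w - 9) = (w - 3)*(w + 3)*(w^2 - 4*w + 3) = (w - 3)^2*(w + 3)*(w - 1)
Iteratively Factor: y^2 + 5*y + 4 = (y + 4)*(y + 1)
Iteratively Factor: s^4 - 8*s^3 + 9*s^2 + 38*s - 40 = (s - 1)*(s^3 - 7*s^2 + 2*s + 40) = (s - 1)*(s + 2)*(s^2 - 9*s + 20) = (s - 5)*(s - 1)*(s + 2)*(s - 4)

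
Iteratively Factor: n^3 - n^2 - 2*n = (n - 2)*(n^2 + n) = (n - 2)*(n + 1)*(n)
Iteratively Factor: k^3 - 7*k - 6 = (k + 2)*(k^2 - 2*k - 3) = (k + 1)*(k + 2)*(k - 3)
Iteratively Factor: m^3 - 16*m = (m + 4)*(m^2 - 4*m) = m*(m + 4)*(m - 4)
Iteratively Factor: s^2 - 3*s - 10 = (s - 5)*(s + 2)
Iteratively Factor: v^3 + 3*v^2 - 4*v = (v)*(v^2 + 3*v - 4) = v*(v - 1)*(v + 4)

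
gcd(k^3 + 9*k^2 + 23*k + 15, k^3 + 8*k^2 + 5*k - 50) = k + 5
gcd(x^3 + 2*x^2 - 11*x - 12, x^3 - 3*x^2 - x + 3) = x^2 - 2*x - 3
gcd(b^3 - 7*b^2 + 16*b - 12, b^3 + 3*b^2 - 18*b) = b - 3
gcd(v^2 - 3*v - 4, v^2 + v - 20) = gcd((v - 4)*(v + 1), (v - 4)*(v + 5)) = v - 4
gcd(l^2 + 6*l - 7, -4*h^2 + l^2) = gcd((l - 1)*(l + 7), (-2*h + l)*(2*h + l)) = 1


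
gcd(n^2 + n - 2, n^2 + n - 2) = n^2 + n - 2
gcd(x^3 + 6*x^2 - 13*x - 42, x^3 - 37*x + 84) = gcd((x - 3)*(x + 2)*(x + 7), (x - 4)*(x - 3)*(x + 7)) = x^2 + 4*x - 21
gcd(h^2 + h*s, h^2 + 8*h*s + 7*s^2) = h + s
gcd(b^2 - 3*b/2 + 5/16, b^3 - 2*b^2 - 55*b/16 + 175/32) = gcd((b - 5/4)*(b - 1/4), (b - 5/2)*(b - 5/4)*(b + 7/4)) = b - 5/4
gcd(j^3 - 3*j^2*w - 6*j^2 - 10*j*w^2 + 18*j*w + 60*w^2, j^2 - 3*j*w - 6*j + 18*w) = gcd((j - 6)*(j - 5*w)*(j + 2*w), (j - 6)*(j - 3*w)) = j - 6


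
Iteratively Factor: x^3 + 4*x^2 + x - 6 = (x + 3)*(x^2 + x - 2) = (x - 1)*(x + 3)*(x + 2)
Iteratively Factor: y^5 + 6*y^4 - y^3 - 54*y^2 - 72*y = (y)*(y^4 + 6*y^3 - y^2 - 54*y - 72) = y*(y + 3)*(y^3 + 3*y^2 - 10*y - 24) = y*(y - 3)*(y + 3)*(y^2 + 6*y + 8) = y*(y - 3)*(y + 2)*(y + 3)*(y + 4)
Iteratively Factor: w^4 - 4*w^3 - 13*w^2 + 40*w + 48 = (w + 3)*(w^3 - 7*w^2 + 8*w + 16) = (w - 4)*(w + 3)*(w^2 - 3*w - 4) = (w - 4)^2*(w + 3)*(w + 1)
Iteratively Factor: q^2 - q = (q)*(q - 1)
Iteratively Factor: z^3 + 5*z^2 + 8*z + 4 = (z + 2)*(z^2 + 3*z + 2) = (z + 1)*(z + 2)*(z + 2)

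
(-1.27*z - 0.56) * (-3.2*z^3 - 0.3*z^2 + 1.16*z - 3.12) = 4.064*z^4 + 2.173*z^3 - 1.3052*z^2 + 3.3128*z + 1.7472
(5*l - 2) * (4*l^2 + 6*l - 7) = 20*l^3 + 22*l^2 - 47*l + 14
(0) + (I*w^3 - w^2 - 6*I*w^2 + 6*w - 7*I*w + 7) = I*w^3 - w^2 - 6*I*w^2 + 6*w - 7*I*w + 7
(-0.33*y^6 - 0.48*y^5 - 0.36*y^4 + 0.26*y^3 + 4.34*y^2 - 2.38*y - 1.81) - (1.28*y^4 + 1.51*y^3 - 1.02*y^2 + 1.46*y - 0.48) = -0.33*y^6 - 0.48*y^5 - 1.64*y^4 - 1.25*y^3 + 5.36*y^2 - 3.84*y - 1.33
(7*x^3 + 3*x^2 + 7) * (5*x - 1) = 35*x^4 + 8*x^3 - 3*x^2 + 35*x - 7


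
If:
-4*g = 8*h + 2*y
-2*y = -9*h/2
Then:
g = -25*y/18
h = 4*y/9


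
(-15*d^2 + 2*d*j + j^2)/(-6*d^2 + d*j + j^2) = (-15*d^2 + 2*d*j + j^2)/(-6*d^2 + d*j + j^2)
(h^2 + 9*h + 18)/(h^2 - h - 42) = (h + 3)/(h - 7)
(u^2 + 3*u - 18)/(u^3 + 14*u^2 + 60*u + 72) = (u - 3)/(u^2 + 8*u + 12)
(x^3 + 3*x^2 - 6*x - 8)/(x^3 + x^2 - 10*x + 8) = (x + 1)/(x - 1)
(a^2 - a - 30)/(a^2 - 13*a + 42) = (a + 5)/(a - 7)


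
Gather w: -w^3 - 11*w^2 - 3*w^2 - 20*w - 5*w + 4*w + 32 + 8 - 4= -w^3 - 14*w^2 - 21*w + 36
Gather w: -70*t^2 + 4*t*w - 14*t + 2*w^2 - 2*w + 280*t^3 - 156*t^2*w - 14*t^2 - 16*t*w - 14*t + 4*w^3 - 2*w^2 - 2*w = 280*t^3 - 84*t^2 - 28*t + 4*w^3 + w*(-156*t^2 - 12*t - 4)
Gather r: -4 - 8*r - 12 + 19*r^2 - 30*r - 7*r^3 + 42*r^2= -7*r^3 + 61*r^2 - 38*r - 16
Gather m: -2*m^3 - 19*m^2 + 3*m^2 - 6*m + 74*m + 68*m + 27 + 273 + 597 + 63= -2*m^3 - 16*m^2 + 136*m + 960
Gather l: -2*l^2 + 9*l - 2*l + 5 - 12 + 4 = -2*l^2 + 7*l - 3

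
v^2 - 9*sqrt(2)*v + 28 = (v - 7*sqrt(2))*(v - 2*sqrt(2))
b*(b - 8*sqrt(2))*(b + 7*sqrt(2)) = b^3 - sqrt(2)*b^2 - 112*b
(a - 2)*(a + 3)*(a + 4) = a^3 + 5*a^2 - 2*a - 24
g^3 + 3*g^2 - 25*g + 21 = (g - 3)*(g - 1)*(g + 7)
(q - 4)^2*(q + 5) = q^3 - 3*q^2 - 24*q + 80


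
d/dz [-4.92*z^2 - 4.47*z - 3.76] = -9.84*z - 4.47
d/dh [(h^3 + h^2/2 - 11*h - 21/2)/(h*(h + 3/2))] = (4*h^4 + 12*h^3 + 47*h^2 + 84*h + 63)/(h^2*(4*h^2 + 12*h + 9))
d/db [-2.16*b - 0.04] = -2.16000000000000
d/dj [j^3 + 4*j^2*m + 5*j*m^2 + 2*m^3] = 3*j^2 + 8*j*m + 5*m^2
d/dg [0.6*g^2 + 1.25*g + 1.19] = 1.2*g + 1.25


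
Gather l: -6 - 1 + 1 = -6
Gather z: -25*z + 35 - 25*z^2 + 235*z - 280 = -25*z^2 + 210*z - 245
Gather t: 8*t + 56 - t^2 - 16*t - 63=-t^2 - 8*t - 7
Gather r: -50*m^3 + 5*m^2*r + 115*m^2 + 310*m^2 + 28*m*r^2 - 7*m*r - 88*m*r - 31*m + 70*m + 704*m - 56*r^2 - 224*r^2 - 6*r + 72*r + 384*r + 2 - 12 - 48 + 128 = -50*m^3 + 425*m^2 + 743*m + r^2*(28*m - 280) + r*(5*m^2 - 95*m + 450) + 70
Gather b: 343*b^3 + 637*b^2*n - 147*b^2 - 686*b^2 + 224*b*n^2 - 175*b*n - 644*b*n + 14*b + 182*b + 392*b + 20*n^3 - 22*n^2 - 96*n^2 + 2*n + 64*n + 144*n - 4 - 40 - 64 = 343*b^3 + b^2*(637*n - 833) + b*(224*n^2 - 819*n + 588) + 20*n^3 - 118*n^2 + 210*n - 108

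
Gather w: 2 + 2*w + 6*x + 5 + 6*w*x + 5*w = w*(6*x + 7) + 6*x + 7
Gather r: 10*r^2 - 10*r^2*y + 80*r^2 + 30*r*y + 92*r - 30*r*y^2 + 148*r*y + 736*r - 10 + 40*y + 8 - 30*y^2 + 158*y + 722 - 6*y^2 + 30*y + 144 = r^2*(90 - 10*y) + r*(-30*y^2 + 178*y + 828) - 36*y^2 + 228*y + 864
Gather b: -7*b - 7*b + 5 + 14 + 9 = 28 - 14*b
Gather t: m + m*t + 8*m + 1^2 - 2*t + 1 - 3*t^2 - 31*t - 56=9*m - 3*t^2 + t*(m - 33) - 54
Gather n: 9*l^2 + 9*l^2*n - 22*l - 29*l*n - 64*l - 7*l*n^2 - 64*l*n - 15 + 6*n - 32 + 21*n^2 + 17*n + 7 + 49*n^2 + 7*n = 9*l^2 - 86*l + n^2*(70 - 7*l) + n*(9*l^2 - 93*l + 30) - 40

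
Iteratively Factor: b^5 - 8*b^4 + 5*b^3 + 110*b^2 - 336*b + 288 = (b - 3)*(b^4 - 5*b^3 - 10*b^2 + 80*b - 96) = (b - 3)^2*(b^3 - 2*b^2 - 16*b + 32) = (b - 3)^2*(b - 2)*(b^2 - 16) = (b - 3)^2*(b - 2)*(b + 4)*(b - 4)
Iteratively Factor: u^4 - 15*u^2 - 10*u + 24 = (u - 4)*(u^3 + 4*u^2 + u - 6) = (u - 4)*(u - 1)*(u^2 + 5*u + 6) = (u - 4)*(u - 1)*(u + 3)*(u + 2)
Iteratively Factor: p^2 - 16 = (p - 4)*(p + 4)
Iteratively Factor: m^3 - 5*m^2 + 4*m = (m - 1)*(m^2 - 4*m) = m*(m - 1)*(m - 4)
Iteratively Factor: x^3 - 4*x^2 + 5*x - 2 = (x - 2)*(x^2 - 2*x + 1) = (x - 2)*(x - 1)*(x - 1)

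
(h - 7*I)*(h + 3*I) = h^2 - 4*I*h + 21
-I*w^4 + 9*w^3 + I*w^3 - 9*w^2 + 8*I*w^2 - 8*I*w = w*(w + I)*(w + 8*I)*(-I*w + I)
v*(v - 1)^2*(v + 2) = v^4 - 3*v^2 + 2*v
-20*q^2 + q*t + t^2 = (-4*q + t)*(5*q + t)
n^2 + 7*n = n*(n + 7)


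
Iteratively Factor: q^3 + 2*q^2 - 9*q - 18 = (q - 3)*(q^2 + 5*q + 6) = (q - 3)*(q + 2)*(q + 3)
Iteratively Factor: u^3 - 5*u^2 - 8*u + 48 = (u - 4)*(u^2 - u - 12) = (u - 4)*(u + 3)*(u - 4)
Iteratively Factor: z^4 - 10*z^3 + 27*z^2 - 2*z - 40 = (z + 1)*(z^3 - 11*z^2 + 38*z - 40) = (z - 5)*(z + 1)*(z^2 - 6*z + 8) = (z - 5)*(z - 4)*(z + 1)*(z - 2)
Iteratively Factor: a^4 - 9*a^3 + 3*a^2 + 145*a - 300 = (a - 5)*(a^3 - 4*a^2 - 17*a + 60) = (a - 5)*(a - 3)*(a^2 - a - 20) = (a - 5)*(a - 3)*(a + 4)*(a - 5)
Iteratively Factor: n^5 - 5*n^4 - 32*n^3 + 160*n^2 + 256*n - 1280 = (n - 5)*(n^4 - 32*n^2 + 256) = (n - 5)*(n - 4)*(n^3 + 4*n^2 - 16*n - 64) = (n - 5)*(n - 4)*(n + 4)*(n^2 - 16) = (n - 5)*(n - 4)^2*(n + 4)*(n + 4)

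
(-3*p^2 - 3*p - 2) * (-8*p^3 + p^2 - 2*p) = 24*p^5 + 21*p^4 + 19*p^3 + 4*p^2 + 4*p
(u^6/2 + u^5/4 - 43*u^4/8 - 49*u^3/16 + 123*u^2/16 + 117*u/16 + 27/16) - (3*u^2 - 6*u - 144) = u^6/2 + u^5/4 - 43*u^4/8 - 49*u^3/16 + 75*u^2/16 + 213*u/16 + 2331/16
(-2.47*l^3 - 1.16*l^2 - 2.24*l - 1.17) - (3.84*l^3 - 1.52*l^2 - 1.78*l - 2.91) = -6.31*l^3 + 0.36*l^2 - 0.46*l + 1.74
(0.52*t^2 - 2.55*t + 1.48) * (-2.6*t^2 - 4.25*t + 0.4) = -1.352*t^4 + 4.42*t^3 + 7.1975*t^2 - 7.31*t + 0.592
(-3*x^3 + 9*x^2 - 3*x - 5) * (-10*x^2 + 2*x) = 30*x^5 - 96*x^4 + 48*x^3 + 44*x^2 - 10*x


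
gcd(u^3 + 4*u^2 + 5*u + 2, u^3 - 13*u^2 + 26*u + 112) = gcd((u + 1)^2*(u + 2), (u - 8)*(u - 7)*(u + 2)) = u + 2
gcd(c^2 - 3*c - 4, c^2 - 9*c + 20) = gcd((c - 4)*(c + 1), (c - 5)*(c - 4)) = c - 4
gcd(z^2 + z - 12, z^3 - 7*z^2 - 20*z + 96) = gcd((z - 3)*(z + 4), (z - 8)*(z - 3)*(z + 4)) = z^2 + z - 12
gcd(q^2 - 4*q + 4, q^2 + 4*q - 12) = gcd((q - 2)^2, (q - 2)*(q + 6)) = q - 2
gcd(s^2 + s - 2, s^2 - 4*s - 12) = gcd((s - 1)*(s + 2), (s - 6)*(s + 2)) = s + 2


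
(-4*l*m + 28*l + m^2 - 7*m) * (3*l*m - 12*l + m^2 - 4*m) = -12*l^2*m^2 + 132*l^2*m - 336*l^2 - l*m^3 + 11*l*m^2 - 28*l*m + m^4 - 11*m^3 + 28*m^2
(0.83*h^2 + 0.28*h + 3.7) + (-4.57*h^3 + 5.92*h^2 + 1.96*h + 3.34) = -4.57*h^3 + 6.75*h^2 + 2.24*h + 7.04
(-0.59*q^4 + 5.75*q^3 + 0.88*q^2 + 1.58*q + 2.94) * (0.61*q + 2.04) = -0.3599*q^5 + 2.3039*q^4 + 12.2668*q^3 + 2.759*q^2 + 5.0166*q + 5.9976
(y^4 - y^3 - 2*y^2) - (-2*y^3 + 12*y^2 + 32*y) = y^4 + y^3 - 14*y^2 - 32*y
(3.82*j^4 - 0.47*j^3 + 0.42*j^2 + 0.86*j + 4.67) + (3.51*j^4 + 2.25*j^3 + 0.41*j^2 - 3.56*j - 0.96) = 7.33*j^4 + 1.78*j^3 + 0.83*j^2 - 2.7*j + 3.71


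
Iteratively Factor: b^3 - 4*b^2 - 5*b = (b - 5)*(b^2 + b) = b*(b - 5)*(b + 1)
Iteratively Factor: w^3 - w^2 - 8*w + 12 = (w - 2)*(w^2 + w - 6) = (w - 2)^2*(w + 3)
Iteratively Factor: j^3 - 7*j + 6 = (j + 3)*(j^2 - 3*j + 2) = (j - 2)*(j + 3)*(j - 1)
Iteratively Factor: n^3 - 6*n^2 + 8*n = (n - 2)*(n^2 - 4*n) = n*(n - 2)*(n - 4)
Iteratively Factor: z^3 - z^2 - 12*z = (z)*(z^2 - z - 12) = z*(z - 4)*(z + 3)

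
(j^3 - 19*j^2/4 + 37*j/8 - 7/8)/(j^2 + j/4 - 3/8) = (8*j^3 - 38*j^2 + 37*j - 7)/(8*j^2 + 2*j - 3)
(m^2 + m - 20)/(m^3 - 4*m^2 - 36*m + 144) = (m + 5)/(m^2 - 36)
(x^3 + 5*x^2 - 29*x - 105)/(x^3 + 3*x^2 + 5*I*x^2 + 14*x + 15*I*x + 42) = (x^2 + 2*x - 35)/(x^2 + 5*I*x + 14)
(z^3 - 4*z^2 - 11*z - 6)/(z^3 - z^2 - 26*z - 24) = (z + 1)/(z + 4)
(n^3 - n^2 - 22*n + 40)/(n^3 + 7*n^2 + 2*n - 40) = (n - 4)/(n + 4)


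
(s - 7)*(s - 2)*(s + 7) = s^3 - 2*s^2 - 49*s + 98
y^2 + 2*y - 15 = (y - 3)*(y + 5)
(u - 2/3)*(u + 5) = u^2 + 13*u/3 - 10/3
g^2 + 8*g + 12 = (g + 2)*(g + 6)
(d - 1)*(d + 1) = d^2 - 1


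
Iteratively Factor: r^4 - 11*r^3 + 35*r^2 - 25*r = (r)*(r^3 - 11*r^2 + 35*r - 25) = r*(r - 1)*(r^2 - 10*r + 25) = r*(r - 5)*(r - 1)*(r - 5)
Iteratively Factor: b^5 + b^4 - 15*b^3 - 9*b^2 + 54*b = (b - 2)*(b^4 + 3*b^3 - 9*b^2 - 27*b) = b*(b - 2)*(b^3 + 3*b^2 - 9*b - 27) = b*(b - 2)*(b + 3)*(b^2 - 9) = b*(b - 3)*(b - 2)*(b + 3)*(b + 3)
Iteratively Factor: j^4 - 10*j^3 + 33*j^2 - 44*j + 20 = (j - 2)*(j^3 - 8*j^2 + 17*j - 10) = (j - 5)*(j - 2)*(j^2 - 3*j + 2) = (j - 5)*(j - 2)^2*(j - 1)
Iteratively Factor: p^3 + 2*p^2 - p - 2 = (p + 1)*(p^2 + p - 2) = (p - 1)*(p + 1)*(p + 2)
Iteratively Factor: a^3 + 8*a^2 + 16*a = (a + 4)*(a^2 + 4*a) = (a + 4)^2*(a)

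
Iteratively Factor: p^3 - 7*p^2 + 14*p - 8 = (p - 2)*(p^2 - 5*p + 4) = (p - 2)*(p - 1)*(p - 4)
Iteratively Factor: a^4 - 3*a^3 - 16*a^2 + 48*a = (a + 4)*(a^3 - 7*a^2 + 12*a) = (a - 4)*(a + 4)*(a^2 - 3*a) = a*(a - 4)*(a + 4)*(a - 3)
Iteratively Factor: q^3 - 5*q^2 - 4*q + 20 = (q - 5)*(q^2 - 4) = (q - 5)*(q - 2)*(q + 2)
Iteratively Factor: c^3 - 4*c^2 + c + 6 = (c - 2)*(c^2 - 2*c - 3) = (c - 3)*(c - 2)*(c + 1)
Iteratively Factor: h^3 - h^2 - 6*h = (h)*(h^2 - h - 6) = h*(h + 2)*(h - 3)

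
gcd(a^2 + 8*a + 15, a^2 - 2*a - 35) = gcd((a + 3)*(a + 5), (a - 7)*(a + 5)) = a + 5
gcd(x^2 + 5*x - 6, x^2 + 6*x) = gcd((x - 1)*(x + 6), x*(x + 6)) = x + 6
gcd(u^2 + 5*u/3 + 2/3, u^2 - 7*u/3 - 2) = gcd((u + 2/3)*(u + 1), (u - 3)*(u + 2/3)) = u + 2/3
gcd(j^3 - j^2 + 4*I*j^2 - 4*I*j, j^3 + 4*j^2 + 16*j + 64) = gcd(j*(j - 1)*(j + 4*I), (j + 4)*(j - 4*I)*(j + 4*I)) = j + 4*I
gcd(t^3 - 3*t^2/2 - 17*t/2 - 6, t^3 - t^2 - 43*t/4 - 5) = t - 4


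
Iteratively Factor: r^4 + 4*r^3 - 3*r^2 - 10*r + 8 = (r + 4)*(r^3 - 3*r + 2) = (r + 2)*(r + 4)*(r^2 - 2*r + 1) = (r - 1)*(r + 2)*(r + 4)*(r - 1)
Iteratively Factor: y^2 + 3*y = (y)*(y + 3)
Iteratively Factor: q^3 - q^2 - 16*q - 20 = (q + 2)*(q^2 - 3*q - 10) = (q + 2)^2*(q - 5)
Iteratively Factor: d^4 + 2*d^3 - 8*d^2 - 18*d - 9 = (d + 1)*(d^3 + d^2 - 9*d - 9) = (d - 3)*(d + 1)*(d^2 + 4*d + 3) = (d - 3)*(d + 1)*(d + 3)*(d + 1)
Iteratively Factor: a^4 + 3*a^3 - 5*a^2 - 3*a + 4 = (a + 4)*(a^3 - a^2 - a + 1) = (a + 1)*(a + 4)*(a^2 - 2*a + 1) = (a - 1)*(a + 1)*(a + 4)*(a - 1)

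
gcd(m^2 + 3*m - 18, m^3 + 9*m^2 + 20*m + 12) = m + 6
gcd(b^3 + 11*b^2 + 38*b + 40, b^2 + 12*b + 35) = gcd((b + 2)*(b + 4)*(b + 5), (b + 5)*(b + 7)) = b + 5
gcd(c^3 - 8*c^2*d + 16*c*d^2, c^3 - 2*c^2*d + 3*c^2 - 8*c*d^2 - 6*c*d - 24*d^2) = c - 4*d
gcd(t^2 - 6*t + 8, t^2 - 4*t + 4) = t - 2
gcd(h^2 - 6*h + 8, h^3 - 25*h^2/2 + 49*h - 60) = h - 4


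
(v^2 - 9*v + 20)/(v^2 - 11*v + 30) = (v - 4)/(v - 6)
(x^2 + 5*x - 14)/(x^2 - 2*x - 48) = (-x^2 - 5*x + 14)/(-x^2 + 2*x + 48)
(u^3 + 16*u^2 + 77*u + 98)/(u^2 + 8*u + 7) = (u^2 + 9*u + 14)/(u + 1)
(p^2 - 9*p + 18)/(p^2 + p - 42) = (p - 3)/(p + 7)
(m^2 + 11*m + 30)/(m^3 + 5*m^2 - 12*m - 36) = (m + 5)/(m^2 - m - 6)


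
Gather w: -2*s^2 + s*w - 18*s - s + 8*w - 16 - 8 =-2*s^2 - 19*s + w*(s + 8) - 24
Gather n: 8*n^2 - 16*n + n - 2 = 8*n^2 - 15*n - 2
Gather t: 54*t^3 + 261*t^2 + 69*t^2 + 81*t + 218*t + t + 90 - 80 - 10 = 54*t^3 + 330*t^2 + 300*t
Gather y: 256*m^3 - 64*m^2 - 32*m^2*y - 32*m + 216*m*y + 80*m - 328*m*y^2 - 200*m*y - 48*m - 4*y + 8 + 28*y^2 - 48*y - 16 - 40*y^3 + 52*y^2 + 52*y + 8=256*m^3 - 64*m^2 - 40*y^3 + y^2*(80 - 328*m) + y*(-32*m^2 + 16*m)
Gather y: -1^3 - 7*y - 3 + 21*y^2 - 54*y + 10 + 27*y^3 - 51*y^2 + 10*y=27*y^3 - 30*y^2 - 51*y + 6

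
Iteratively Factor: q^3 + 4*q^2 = (q)*(q^2 + 4*q) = q*(q + 4)*(q)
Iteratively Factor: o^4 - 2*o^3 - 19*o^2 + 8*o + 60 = (o - 5)*(o^3 + 3*o^2 - 4*o - 12) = (o - 5)*(o - 2)*(o^2 + 5*o + 6) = (o - 5)*(o - 2)*(o + 3)*(o + 2)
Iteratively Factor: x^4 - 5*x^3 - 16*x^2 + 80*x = (x - 5)*(x^3 - 16*x) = (x - 5)*(x + 4)*(x^2 - 4*x) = x*(x - 5)*(x + 4)*(x - 4)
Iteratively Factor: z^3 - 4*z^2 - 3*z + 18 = (z - 3)*(z^2 - z - 6) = (z - 3)^2*(z + 2)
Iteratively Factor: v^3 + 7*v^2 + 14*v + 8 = (v + 1)*(v^2 + 6*v + 8) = (v + 1)*(v + 2)*(v + 4)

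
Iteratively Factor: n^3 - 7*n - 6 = (n + 2)*(n^2 - 2*n - 3) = (n + 1)*(n + 2)*(n - 3)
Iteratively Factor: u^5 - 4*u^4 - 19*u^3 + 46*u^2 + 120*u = (u)*(u^4 - 4*u^3 - 19*u^2 + 46*u + 120) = u*(u - 5)*(u^3 + u^2 - 14*u - 24) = u*(u - 5)*(u + 3)*(u^2 - 2*u - 8) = u*(u - 5)*(u - 4)*(u + 3)*(u + 2)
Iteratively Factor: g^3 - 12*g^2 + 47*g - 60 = (g - 3)*(g^2 - 9*g + 20) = (g - 5)*(g - 3)*(g - 4)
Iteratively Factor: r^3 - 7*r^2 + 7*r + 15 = (r - 5)*(r^2 - 2*r - 3) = (r - 5)*(r + 1)*(r - 3)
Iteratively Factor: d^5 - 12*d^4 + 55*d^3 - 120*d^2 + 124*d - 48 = (d - 1)*(d^4 - 11*d^3 + 44*d^2 - 76*d + 48) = (d - 4)*(d - 1)*(d^3 - 7*d^2 + 16*d - 12) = (d - 4)*(d - 3)*(d - 1)*(d^2 - 4*d + 4) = (d - 4)*(d - 3)*(d - 2)*(d - 1)*(d - 2)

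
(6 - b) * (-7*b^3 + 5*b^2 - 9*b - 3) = 7*b^4 - 47*b^3 + 39*b^2 - 51*b - 18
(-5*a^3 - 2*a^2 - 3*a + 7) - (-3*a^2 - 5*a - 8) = -5*a^3 + a^2 + 2*a + 15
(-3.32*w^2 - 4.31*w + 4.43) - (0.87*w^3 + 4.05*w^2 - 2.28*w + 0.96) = -0.87*w^3 - 7.37*w^2 - 2.03*w + 3.47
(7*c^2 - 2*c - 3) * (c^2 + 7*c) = 7*c^4 + 47*c^3 - 17*c^2 - 21*c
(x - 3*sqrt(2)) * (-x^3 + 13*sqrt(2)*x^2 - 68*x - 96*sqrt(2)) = -x^4 + 16*sqrt(2)*x^3 - 146*x^2 + 108*sqrt(2)*x + 576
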